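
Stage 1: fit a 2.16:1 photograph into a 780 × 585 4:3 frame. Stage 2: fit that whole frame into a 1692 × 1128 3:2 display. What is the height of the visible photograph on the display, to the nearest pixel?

First fit — 2.16:1 into 780×585 spans the width: 780.00 × 361.11.
Second fit — the 4:3 canvas into 1692×1128 spans the height: 1504.00 × 1128.00 (×1.9282 from 780×585).
The photograph scales with it: height 361.11 × 1.9282 ≈ 696.30.

696 px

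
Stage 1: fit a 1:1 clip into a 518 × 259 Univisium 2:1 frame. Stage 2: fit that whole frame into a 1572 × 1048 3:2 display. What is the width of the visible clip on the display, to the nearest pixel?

786 px

1:1 in 518×259: fills the height, so the clip is 259.00 × 259.00.
Univisium 2:1 in 1572×1048: fills the width, so the intermediate becomes 1572.00 × 786.00 — a scale of ×3.0347.
So the clip's width is 259.00 × 3.0347 ≈ 786.00.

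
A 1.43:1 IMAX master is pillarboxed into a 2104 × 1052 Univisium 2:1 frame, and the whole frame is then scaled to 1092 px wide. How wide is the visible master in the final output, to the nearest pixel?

At 2104×1052 the master is height-limited, so width = 1052 × 1.430 ≈ 1504.36 px.
Resizing to 1092 px wide multiplies everything by 0.5190: 1504.36 → 780.78 px.

781 px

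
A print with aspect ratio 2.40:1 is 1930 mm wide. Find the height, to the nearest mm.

1930 / 2.400 = 804.17.

804 mm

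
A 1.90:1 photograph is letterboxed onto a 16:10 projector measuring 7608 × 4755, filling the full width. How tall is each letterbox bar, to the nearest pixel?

375 px

That makes the image 4004.21 px tall (7608 / 1.900).
4755 − 4004.21 = 750.79 px of bars (375.39 each).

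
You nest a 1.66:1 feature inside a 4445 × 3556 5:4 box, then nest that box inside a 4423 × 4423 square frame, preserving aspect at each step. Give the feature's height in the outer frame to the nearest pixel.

2664 px

1.66:1 in 4445×3556: fills the width, so the feature is 4445.00 × 2677.71.
The 5:4 canvas is width-limited in 4423×4423, giving 4423.00 × 3538.40; scale factor 0.9951.
The feature scales with it: height 2677.71 × 0.9951 ≈ 2664.46.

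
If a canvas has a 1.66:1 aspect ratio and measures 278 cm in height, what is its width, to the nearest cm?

461 cm

Width = 278 × 1.660 = 461.48.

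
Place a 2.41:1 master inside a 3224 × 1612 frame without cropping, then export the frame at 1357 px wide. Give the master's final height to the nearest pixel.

563 px

In the 3224×1612 frame the master fills the width: height = 3224 / 2.410 ≈ 1337.76 px.
The frame scales by 1357/3224 = 0.4209; 1337.76 × 0.4209 ≈ 563.07 px.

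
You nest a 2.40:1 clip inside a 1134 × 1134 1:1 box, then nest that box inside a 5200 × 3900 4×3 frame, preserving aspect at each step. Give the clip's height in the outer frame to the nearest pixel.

1625 px

2.40:1 in 1134×1134: fills the width, so the clip is 1134.00 × 472.50.
1:1 in 5200×3900: fills the height, so the intermediate becomes 3900.00 × 3900.00 — a scale of ×3.4392.
Applying the same ×3.4392: 472.50 → 1625.00.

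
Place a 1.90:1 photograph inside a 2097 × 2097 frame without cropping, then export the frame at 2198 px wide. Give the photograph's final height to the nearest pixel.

1157 px

At 2097×2097 the photograph is width-limited, so height = 2097 / 1.900 ≈ 1103.68 px.
Scaling 2097 → 2198 is ×1.0482, so the height becomes 1103.68 × 1.0482 ≈ 1156.84 px.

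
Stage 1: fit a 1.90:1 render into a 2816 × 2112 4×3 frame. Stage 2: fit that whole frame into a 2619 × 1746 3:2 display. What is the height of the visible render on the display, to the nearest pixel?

First fit — 1.90:1 into 2816×2112 spans the width: 2816.00 × 1482.11.
4×3 in 2619×1746: fills the height, so the intermediate becomes 2328.00 × 1746.00 — a scale of ×0.8267.
The render scales with it: height 1482.11 × 0.8267 ≈ 1225.26.

1225 px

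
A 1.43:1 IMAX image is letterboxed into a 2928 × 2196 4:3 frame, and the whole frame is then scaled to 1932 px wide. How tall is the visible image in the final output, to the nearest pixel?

At 2928×2196 the image is width-limited, so height = 2928 / 1.430 ≈ 2047.55 px.
The frame scales by 1932/2928 = 0.6598; 2047.55 × 0.6598 ≈ 1351.05 px.

1351 px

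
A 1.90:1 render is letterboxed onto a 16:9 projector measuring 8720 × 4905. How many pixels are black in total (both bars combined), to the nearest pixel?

Since 1.900 > 1.778, the render is width-limited.
That makes the image 4589.4737 px tall (8720 / 1.900).
Black = 4905 − 4589.4737 = 315.5263 px.
Bar area = 315.5263 × 8720 ≈ 2751389 px.

2751389 pixels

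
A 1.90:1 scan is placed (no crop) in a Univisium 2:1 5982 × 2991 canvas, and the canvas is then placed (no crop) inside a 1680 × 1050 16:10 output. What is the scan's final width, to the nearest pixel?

1.90:1 in 5982×2991: fills the height, so the scan is 5682.90 × 2991.00.
Univisium 2:1 in 1680×1050: fills the width, so the intermediate becomes 1680.00 × 840.00 — a scale of ×0.2808.
So the scan's width is 5682.90 × 0.2808 ≈ 1596.00.

1596 px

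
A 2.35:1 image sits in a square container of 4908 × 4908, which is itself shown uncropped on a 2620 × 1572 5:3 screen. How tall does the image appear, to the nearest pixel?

669 px

2.35:1 in 4908×4908: fills the width, so the image is 4908.00 × 2088.51.
square in 2620×1572: fills the height, so the intermediate becomes 1572.00 × 1572.00 — a scale of ×0.3203.
The image scales with it: height 2088.51 × 0.3203 ≈ 668.94.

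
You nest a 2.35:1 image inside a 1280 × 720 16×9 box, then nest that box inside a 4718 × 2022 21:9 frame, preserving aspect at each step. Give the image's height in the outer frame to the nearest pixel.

1530 px

2.35:1 in 1280×720: fills the width, so the image is 1280.00 × 544.68.
The 16×9 canvas is height-limited in 4718×2022, giving 3594.67 × 2022.00; scale factor 2.8083.
The image scales with it: height 544.68 × 2.8083 ≈ 1529.65.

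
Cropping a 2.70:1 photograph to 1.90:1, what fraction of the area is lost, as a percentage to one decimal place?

The height stays; only width is cut (since 1.90:1 is narrower than 2.70:1).
(1.900)/(2.700) ≈ 0.704 of the area survives, leaving 29.63% discarded.

29.6%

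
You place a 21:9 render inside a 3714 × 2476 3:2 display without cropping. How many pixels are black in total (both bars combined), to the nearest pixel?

21:9 (2.333) > 3:2 (1.500), so the render fills the width.
Content height = 3714 × 9/21 ≈ 1591.7143 px.
Black = 2476 − 1591.7143 = 884.2857 px.
Bar area = 884.2857 × 3714 ≈ 3284237 px.

3284237 pixels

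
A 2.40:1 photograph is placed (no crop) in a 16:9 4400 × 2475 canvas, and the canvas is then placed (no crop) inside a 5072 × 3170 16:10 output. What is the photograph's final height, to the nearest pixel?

2.40:1 in 4400×2475: fills the width, so the photograph is 4400.00 × 1833.33.
Second fit — the 16:9 canvas into 5072×3170 spans the width: 5072.00 × 2853.00 (×1.1527 from 4400×2475).
Applying the same ×1.1527: 1833.33 → 2113.33.

2113 px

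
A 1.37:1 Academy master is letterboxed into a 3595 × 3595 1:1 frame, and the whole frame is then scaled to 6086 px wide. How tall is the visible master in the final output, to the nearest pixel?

Fitted into 3595×3595, the master spans the width; its height is 3595 / 1.370 ≈ 2624.09 px.
The frame scales by 6086/3595 = 1.6929; 2624.09 × 1.6929 ≈ 4442.34 px.

4442 px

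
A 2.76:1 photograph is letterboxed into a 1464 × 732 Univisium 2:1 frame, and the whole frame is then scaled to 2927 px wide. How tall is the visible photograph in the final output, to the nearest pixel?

At 1464×732 the photograph is width-limited, so height = 1464 / 2.760 ≈ 530.43 px.
The frame scales by 2927/1464 = 1.9993; 530.43 × 1.9993 ≈ 1060.51 px.

1061 px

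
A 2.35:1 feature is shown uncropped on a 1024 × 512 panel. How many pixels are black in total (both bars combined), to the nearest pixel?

2.35:1 (2.350) > 2:1 (2.000), so the feature fills the width.
Content height = 1024 / 2.350 ≈ 435.7447 px.
512 − 435.7447 = 76.2553 px of bars.
Across the 1024-px span: 76.2553 × 1024 ≈ 78085 px.

78085 pixels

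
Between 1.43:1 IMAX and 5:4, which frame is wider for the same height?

1.43:1 IMAX

1.43 and 5:4 = 1.25; 1.43 > 1.25.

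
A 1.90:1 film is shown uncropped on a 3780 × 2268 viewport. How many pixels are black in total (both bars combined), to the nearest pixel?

1052829 pixels

Since 1.900 > 1.667, the film is width-limited.
The film is 3780 / 1.900 ≈ 1989.4737 px tall.
Black = 2268 − 1989.4737 = 278.5263 px.
Bar area = 278.5263 × 3780 ≈ 1052829 px.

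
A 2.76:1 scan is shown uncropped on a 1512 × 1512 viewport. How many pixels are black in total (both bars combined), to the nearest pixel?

Since 2.760 > 1.000, the scan is width-limited.
The scan is 1512 / 2.760 ≈ 547.8261 px tall.
Leftover height: 1512 − 547.8261 = 964.1739 px.
Across the 1512-px span: 964.1739 × 1512 ≈ 1457831 px.

1457831 pixels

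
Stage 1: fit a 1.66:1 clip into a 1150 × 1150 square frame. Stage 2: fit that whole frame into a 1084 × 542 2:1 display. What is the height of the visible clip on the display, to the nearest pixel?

327 px

Inside the 1150×1150 canvas the clip is width-limited at 1150.00 × 692.77.
The square canvas is height-limited in 1084×542, giving 542.00 × 542.00; scale factor 0.4713.
So the clip's height is 692.77 × 0.4713 ≈ 326.51.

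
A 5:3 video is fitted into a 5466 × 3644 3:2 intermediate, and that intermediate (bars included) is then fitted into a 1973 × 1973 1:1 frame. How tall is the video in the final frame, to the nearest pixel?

1184 px

5:3 in 5466×3644: fills the width, so the video is 5466.00 × 3279.60.
The 3:2 canvas is width-limited in 1973×1973, giving 1973.00 × 1315.33; scale factor 0.3610.
Applying the same ×0.3610: 3279.60 → 1183.80.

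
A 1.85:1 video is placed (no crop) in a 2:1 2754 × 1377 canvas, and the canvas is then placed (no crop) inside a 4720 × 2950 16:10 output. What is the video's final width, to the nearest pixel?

4366 px

1.85:1 in 2754×1377: fills the height, so the video is 2547.45 × 1377.00.
The 2:1 canvas is width-limited in 4720×2950, giving 4720.00 × 2360.00; scale factor 1.7139.
The video scales with it: width 2547.45 × 1.7139 ≈ 4366.00.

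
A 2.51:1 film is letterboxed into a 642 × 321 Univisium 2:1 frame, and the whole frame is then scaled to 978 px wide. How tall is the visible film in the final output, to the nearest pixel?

Fitted into 642×321, the film spans the width; its height is 642 / 2.510 ≈ 255.78 px.
The frame scales by 978/642 = 1.5234; 255.78 × 1.5234 ≈ 389.64 px.

390 px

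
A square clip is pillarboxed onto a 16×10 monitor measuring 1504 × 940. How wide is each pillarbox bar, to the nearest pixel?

square is narrower than 16×10, so it spans the full height.
That makes the image 940.00 px wide (940 × 1/1).
Leftover width: 1504 − 940.00 = 564.00 px → 282.00 each side.

282 px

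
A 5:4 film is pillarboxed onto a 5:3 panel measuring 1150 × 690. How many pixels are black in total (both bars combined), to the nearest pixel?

198375 pixels

5:4 (1.250) < 5:3 (1.667), so the film fills the height.
That makes the image 862.5000 px wide (690 × 5/4).
Leftover width: 1150 − 862.5000 = 287.5000 px.
Bar area = 287.5000 × 690 ≈ 198375 px.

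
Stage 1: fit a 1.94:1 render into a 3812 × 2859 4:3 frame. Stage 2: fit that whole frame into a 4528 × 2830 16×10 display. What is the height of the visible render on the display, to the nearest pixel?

1.94:1 in 3812×2859: fills the width, so the render is 3812.00 × 1964.95.
Second fit — the 4:3 canvas into 4528×2830 spans the height: 3773.33 × 2830.00 (×0.9899 from 3812×2859).
The render scales with it: height 1964.95 × 0.9899 ≈ 1945.02.

1945 px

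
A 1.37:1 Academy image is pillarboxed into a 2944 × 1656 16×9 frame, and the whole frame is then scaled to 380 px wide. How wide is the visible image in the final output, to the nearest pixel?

Fitted into 2944×1656, the image spans the height; its width is 1656 × 1.370 ≈ 2268.72 px.
Resizing to 380 px wide multiplies everything by 0.1291: 2268.72 → 292.84 px.

293 px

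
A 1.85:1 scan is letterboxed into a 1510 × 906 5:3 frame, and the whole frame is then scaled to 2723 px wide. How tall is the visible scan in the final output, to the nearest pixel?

1472 px

Fitted into 1510×906, the scan spans the width; its height is 1510 / 1.850 ≈ 816.22 px.
The frame scales by 2723/1510 = 1.8033; 816.22 × 1.8033 ≈ 1471.89 px.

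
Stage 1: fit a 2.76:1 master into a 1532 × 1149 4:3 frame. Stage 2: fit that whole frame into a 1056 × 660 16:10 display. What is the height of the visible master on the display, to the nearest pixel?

319 px

2.76:1 in 1532×1149: fills the width, so the master is 1532.00 × 555.07.
4:3 in 1056×660: fills the height, so the intermediate becomes 880.00 × 660.00 — a scale of ×0.5744.
So the master's height is 555.07 × 0.5744 ≈ 318.84.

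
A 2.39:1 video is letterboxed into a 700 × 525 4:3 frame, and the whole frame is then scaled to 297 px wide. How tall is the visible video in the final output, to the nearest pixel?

124 px

At 700×525 the video is width-limited, so height = 700 / 2.390 ≈ 292.89 px.
The frame scales by 297/700 = 0.4243; 292.89 × 0.4243 ≈ 124.27 px.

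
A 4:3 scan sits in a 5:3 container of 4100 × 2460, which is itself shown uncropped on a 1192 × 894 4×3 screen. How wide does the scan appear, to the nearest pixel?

954 px

First fit — 4:3 into 4100×2460 spans the height: 3280.00 × 2460.00.
The 5:3 canvas is width-limited in 1192×894, giving 1192.00 × 715.20; scale factor 0.2907.
The scan scales with it: width 3280.00 × 0.2907 ≈ 953.60.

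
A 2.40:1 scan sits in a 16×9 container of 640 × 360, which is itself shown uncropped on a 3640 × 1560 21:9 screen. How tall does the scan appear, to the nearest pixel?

1156 px

2.40:1 in 640×360: fills the width, so the scan is 640.00 × 266.67.
16×9 in 3640×1560: fills the height, so the intermediate becomes 2773.33 × 1560.00 — a scale of ×4.3333.
So the scan's height is 266.67 × 4.3333 ≈ 1155.56.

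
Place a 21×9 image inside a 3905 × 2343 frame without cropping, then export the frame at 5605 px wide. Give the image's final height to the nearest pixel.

2402 px

Fitted into 3905×2343, the image spans the width; its height is 3905 × 9/21 ≈ 1673.57 px.
Resizing to 5605 px wide multiplies everything by 1.4353: 1673.57 → 2402.14 px.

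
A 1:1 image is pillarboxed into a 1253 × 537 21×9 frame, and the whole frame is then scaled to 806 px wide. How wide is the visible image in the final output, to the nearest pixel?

In the 1253×537 frame the image fills the height: width = 537 × 1/1 ≈ 537.00 px.
Scaling 1253 → 806 is ×0.6433, so the width becomes 537.00 × 0.6433 ≈ 345.43 px.

345 px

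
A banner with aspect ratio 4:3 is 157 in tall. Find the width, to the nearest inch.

Width = 157 / 3 × 4 = 209.33.

209 in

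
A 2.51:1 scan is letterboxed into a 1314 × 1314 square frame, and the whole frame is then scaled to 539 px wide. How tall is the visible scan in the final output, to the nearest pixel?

215 px

In the 1314×1314 frame the scan fills the width: height = 1314 / 2.510 ≈ 523.51 px.
Scaling 1314 → 539 is ×0.4102, so the height becomes 523.51 × 0.4102 ≈ 214.74 px.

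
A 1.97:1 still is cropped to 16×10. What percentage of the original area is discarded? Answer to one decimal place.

18.8%

The height stays; only width is cut (since 16×10 is narrower than 1.97:1).
Fraction kept = (1.600)/(1.970) ≈ 81.22%, so 18.78% is lost.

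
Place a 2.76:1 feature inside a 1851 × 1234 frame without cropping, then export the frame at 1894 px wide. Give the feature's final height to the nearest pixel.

At 1851×1234 the feature is width-limited, so height = 1851 / 2.760 ≈ 670.65 px.
The frame scales by 1894/1851 = 1.0232; 670.65 × 1.0232 ≈ 686.23 px.

686 px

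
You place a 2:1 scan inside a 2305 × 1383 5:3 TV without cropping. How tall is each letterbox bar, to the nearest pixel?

2:1 (2.000) > 5:3 (1.667), so the scan fills the width.
That makes the image 1152.50 px tall (2305 × 1/2).
1383 − 1152.50 = 230.50 px of bars (115.25 each).

115 px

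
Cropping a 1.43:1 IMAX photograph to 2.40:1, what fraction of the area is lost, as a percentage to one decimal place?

40.4%

Going from 1.43:1 IMAX to 2.40:1 means cutting height while keeping width.
Area ratio = (1.430)/(2.400) = 59.58%; the remaining 40.42% is cropped out.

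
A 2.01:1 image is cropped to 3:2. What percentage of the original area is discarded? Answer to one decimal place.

25.4%

Going from 2.01:1 to 3:2 means cutting width while keeping height.
Area ratio = (1.500)/(2.010) = 74.63%; the remaining 25.37% is cropped out.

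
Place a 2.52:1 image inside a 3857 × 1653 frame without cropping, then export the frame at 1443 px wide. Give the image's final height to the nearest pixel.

In the 3857×1653 frame the image fills the width: height = 3857 / 2.520 ≈ 1530.56 px.
The frame scales by 1443/3857 = 0.3741; 1530.56 × 0.3741 ≈ 572.62 px.

573 px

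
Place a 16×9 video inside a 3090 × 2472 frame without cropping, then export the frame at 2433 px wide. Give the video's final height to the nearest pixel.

1369 px

At 3090×2472 the video is width-limited, so height = 3090 × 9/16 ≈ 1738.12 px.
Resizing to 2433 px wide multiplies everything by 0.7874: 1738.12 → 1368.56 px.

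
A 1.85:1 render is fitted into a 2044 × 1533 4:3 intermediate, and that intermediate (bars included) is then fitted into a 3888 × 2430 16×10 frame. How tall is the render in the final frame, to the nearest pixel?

1751 px

1.85:1 in 2044×1533: fills the width, so the render is 2044.00 × 1104.86.
The 4:3 canvas is height-limited in 3888×2430, giving 3240.00 × 2430.00; scale factor 1.5851.
The render scales with it: height 1104.86 × 1.5851 ≈ 1751.35.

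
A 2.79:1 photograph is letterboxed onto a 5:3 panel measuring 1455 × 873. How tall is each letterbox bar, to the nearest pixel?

2.79:1 is wider than 5:3, so it spans the full width.
Content height = 1455 / 2.790 ≈ 521.51 px.
Leftover height: 873 − 521.51 = 351.49 px → 175.75 each side.

176 px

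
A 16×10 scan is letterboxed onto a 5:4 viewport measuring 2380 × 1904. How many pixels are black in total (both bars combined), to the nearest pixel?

991270 pixels

16×10 (1.600) > 5:4 (1.250), so the scan fills the width.
Content height = 2380 × 10/16 ≈ 1487.5000 px.
1904 − 1487.5000 = 416.5000 px of bars.
Bar area = 416.5000 × 2380 ≈ 991270 px.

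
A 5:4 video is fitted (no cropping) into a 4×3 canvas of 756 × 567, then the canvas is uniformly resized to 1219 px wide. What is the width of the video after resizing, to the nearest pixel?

1143 px

At 756×567 the video is height-limited, so width = 567 × 5/4 ≈ 708.75 px.
Resizing to 1219 px wide multiplies everything by 1.6124: 708.75 → 1142.81 px.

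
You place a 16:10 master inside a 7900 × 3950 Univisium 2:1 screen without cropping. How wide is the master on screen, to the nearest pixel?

6320 px

Since 1.600 < 2.000, the master is height-limited.
The master is 3950 × 16/10 ≈ 6320.00 px wide.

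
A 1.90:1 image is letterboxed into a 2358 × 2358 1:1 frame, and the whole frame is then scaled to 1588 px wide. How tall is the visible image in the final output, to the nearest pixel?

836 px

At 2358×2358 the image is width-limited, so height = 2358 / 1.900 ≈ 1241.05 px.
Resizing to 1588 px wide multiplies everything by 0.6735: 1241.05 → 835.79 px.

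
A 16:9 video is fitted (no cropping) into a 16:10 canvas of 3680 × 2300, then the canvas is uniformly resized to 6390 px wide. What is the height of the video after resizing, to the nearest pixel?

3594 px

In the 3680×2300 frame the video fills the width: height = 3680 × 9/16 ≈ 2070.00 px.
Resizing to 6390 px wide multiplies everything by 1.7364: 2070.00 → 3594.38 px.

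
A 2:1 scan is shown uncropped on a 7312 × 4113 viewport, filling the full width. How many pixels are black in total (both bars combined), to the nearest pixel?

Content height = 7312 × 1/2 ≈ 3656.0000 px.
Leftover height: 4113 − 3656.0000 = 457.0000 px.
Bar area = 457.0000 × 7312 ≈ 3341584 px.

3341584 pixels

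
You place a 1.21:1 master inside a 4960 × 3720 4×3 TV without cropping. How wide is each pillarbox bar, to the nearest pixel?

1.21:1 (1.210) < 4×3 (1.333), so the master fills the height.
The master is 3720 × 1.210 ≈ 4501.20 px wide.
Leftover width: 4960 − 4501.20 = 458.80 px → 229.40 each side.

229 px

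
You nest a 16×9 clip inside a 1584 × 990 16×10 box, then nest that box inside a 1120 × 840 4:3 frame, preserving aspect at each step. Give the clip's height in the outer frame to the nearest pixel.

First fit — 16×9 into 1584×990 spans the width: 1584.00 × 891.00.
The 16×10 canvas is width-limited in 1120×840, giving 1120.00 × 700.00; scale factor 0.7071.
Applying the same ×0.7071: 891.00 → 630.00.

630 px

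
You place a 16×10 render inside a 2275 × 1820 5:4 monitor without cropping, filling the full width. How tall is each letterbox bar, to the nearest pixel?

199 px

That makes the image 1421.88 px tall (2275 × 10/16).
Leftover height: 1820 − 1421.88 = 398.12 px → 199.06 each side.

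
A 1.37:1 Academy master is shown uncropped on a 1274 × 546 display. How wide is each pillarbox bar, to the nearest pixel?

263 px

1.37:1 Academy is narrower than 21×9, so it spans the full height.
The master is 546 × 1.370 ≈ 748.02 px wide.
1274 − 748.02 = 525.98 px of bars (262.99 each).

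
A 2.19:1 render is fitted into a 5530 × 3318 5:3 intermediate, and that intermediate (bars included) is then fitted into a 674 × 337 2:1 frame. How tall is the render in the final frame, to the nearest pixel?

First fit — 2.19:1 into 5530×3318 spans the width: 5530.00 × 2525.11.
5:3 in 674×337: fills the height, so the intermediate becomes 561.67 × 337.00 — a scale of ×0.1016.
The render scales with it: height 2525.11 × 0.1016 ≈ 256.47.

256 px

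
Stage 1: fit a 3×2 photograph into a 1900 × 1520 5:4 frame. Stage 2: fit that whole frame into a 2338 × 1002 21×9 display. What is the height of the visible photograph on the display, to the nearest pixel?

835 px

Inside the 1900×1520 canvas the photograph is width-limited at 1900.00 × 1266.67.
The 5:4 canvas is height-limited in 2338×1002, giving 1252.50 × 1002.00; scale factor 0.6592.
The photograph scales with it: height 1266.67 × 0.6592 ≈ 835.00.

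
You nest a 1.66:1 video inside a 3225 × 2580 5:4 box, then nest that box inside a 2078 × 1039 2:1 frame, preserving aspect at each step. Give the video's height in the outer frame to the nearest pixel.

782 px

1.66:1 in 3225×2580: fills the width, so the video is 3225.00 × 1942.77.
5:4 in 2078×1039: fills the height, so the intermediate becomes 1298.75 × 1039.00 — a scale of ×0.4027.
The video scales with it: height 1942.77 × 0.4027 ≈ 782.38.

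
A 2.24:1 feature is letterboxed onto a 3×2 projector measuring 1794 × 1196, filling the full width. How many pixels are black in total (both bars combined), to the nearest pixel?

708822 pixels

Content height = 1794 / 2.240 ≈ 800.8929 px.
Leftover height: 1196 − 800.8929 = 395.1071 px.
Across the 1794-px span: 395.1071 × 1794 ≈ 708822 px.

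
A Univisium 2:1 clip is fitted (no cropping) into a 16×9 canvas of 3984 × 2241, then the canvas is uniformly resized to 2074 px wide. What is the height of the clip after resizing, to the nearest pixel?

In the 3984×2241 frame the clip fills the width: height = 3984 × 1/2 ≈ 1992.00 px.
The frame scales by 2074/3984 = 0.5206; 1992.00 × 0.5206 ≈ 1037.00 px.

1037 px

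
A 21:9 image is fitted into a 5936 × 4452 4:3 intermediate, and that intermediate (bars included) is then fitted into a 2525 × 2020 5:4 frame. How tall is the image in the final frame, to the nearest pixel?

1082 px

Inside the 5936×4452 canvas the image is width-limited at 5936.00 × 2544.00.
The 4:3 canvas is width-limited in 2525×2020, giving 2525.00 × 1893.75; scale factor 0.4254.
Applying the same ×0.4254: 2544.00 → 1082.14.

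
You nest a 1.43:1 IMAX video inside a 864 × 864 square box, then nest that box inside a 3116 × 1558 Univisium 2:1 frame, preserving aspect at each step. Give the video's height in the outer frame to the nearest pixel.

1.43:1 IMAX in 864×864: fills the width, so the video is 864.00 × 604.20.
square in 3116×1558: fills the height, so the intermediate becomes 1558.00 × 1558.00 — a scale of ×1.8032.
So the video's height is 604.20 × 1.8032 ≈ 1089.51.

1090 px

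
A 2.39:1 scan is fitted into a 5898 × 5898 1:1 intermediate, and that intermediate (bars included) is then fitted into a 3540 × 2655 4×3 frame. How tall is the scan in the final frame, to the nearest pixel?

1111 px

2.39:1 in 5898×5898: fills the width, so the scan is 5898.00 × 2467.78.
Second fit — the 1:1 canvas into 3540×2655 spans the height: 2655.00 × 2655.00 (×0.4502 from 5898×5898).
Applying the same ×0.4502: 2467.78 → 1110.88.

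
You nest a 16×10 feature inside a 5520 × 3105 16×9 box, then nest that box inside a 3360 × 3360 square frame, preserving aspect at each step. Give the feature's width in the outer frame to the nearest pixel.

3024 px

16×10 in 5520×3105: fills the height, so the feature is 4968.00 × 3105.00.
16×9 in 3360×3360: fills the width, so the intermediate becomes 3360.00 × 1890.00 — a scale of ×0.6087.
So the feature's width is 4968.00 × 0.6087 ≈ 3024.00.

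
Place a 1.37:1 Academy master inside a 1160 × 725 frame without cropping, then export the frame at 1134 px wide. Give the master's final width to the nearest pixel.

In the 1160×725 frame the master fills the height: width = 725 × 1.370 ≈ 993.25 px.
Resizing to 1134 px wide multiplies everything by 0.9776: 993.25 → 970.99 px.

971 px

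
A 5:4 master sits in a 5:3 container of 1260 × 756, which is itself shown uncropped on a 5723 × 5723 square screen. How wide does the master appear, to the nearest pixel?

4292 px

First fit — 5:4 into 1260×756 spans the height: 945.00 × 756.00.
Second fit — the 5:3 canvas into 5723×5723 spans the width: 5723.00 × 3433.80 (×4.5421 from 1260×756).
Applying the same ×4.5421: 945.00 → 4292.25.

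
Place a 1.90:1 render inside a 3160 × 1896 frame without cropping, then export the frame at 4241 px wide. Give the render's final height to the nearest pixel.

In the 3160×1896 frame the render fills the width: height = 3160 / 1.900 ≈ 1663.16 px.
The frame scales by 4241/3160 = 1.3421; 1663.16 × 1.3421 ≈ 2232.11 px.

2232 px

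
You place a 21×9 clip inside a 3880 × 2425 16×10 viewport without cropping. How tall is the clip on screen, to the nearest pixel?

1663 px

Since 2.333 > 1.600, the clip is width-limited.
Content height = 3880 × 9/21 ≈ 1662.86 px.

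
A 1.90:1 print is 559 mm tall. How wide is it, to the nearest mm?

559 × 1.900 = 1062.10.

1062 mm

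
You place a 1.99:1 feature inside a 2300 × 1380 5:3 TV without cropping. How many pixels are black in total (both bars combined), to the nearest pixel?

515709 pixels

Since 1.990 > 1.667, the feature is width-limited.
That makes the image 1155.7789 px tall (2300 / 1.990).
Leftover height: 1380 − 1155.7789 = 224.2211 px.
Bar area = 224.2211 × 2300 ≈ 515709 px.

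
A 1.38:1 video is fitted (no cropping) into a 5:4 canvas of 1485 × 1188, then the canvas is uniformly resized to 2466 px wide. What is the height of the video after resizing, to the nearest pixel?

1787 px

Fitted into 1485×1188, the video spans the width; its height is 1485 / 1.380 ≈ 1076.09 px.
Scaling 1485 → 2466 is ×1.6606, so the height becomes 1076.09 × 1.6606 ≈ 1786.96 px.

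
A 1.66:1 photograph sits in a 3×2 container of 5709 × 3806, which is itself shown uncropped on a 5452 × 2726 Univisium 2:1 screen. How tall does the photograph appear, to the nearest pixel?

2463 px

1.66:1 in 5709×3806: fills the width, so the photograph is 5709.00 × 3439.16.
Second fit — the 3×2 canvas into 5452×2726 spans the height: 4089.00 × 2726.00 (×0.7162 from 5709×3806).
Applying the same ×0.7162: 3439.16 → 2463.25.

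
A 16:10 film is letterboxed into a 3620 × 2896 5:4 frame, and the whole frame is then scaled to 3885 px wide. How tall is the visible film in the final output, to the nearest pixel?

In the 3620×2896 frame the film fills the width: height = 3620 × 10/16 ≈ 2262.50 px.
Resizing to 3885 px wide multiplies everything by 1.0732: 2262.50 → 2428.12 px.

2428 px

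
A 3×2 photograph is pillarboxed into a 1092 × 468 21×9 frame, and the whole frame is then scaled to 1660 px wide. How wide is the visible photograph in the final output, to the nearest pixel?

1067 px

In the 1092×468 frame the photograph fills the height: width = 468 × 3/2 ≈ 702.00 px.
Resizing to 1660 px wide multiplies everything by 1.5201: 702.00 → 1067.14 px.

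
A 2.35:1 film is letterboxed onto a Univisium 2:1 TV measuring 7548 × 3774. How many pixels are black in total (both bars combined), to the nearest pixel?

4242618 pixels

2.35:1 (2.350) > Univisium 2:1 (2.000), so the film fills the width.
The film is 7548 / 2.350 ≈ 3211.9149 px tall.
3774 − 3211.9149 = 562.0851 px of bars.
Bar area = 562.0851 × 7548 ≈ 4242618 px.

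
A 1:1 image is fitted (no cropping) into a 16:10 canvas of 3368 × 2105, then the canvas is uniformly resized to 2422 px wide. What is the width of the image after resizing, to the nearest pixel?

1514 px

At 3368×2105 the image is height-limited, so width = 2105 × 1/1 ≈ 2105.00 px.
The frame scales by 2422/3368 = 0.7191; 2105.00 × 0.7191 ≈ 1513.75 px.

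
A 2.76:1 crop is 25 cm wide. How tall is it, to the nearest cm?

9 cm

Height = 25 / 2.760 = 9.06.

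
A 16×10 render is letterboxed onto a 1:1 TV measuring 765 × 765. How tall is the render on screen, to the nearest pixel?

478 px

16×10 is wider than 1:1, so it spans the full width.
That makes the image 478.12 px tall (765 × 10/16).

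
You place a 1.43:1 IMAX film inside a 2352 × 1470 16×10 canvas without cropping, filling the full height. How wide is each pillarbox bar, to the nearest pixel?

125 px

That makes the image 2102.10 px wide (1470 × 1.430).
Black = 2352 − 2102.10 = 249.90 px, or 124.95 per bar.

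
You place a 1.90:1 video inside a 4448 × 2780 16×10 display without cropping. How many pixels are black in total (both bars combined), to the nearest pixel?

1.90:1 (1.900) > 16×10 (1.600), so the video fills the width.
That makes the image 2341.0526 px tall (4448 / 1.900).
2780 − 2341.0526 = 438.9474 px of bars.
That's 438.9474 × 4448 ≈ 1952438 black pixels.

1952438 pixels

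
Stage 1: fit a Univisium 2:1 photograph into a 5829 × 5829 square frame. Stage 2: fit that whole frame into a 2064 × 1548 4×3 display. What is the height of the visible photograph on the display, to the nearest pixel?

774 px

Inside the 5829×5829 canvas the photograph is width-limited at 5829.00 × 2914.50.
The square canvas is height-limited in 2064×1548, giving 1548.00 × 1548.00; scale factor 0.2656.
The photograph scales with it: height 2914.50 × 0.2656 ≈ 774.00.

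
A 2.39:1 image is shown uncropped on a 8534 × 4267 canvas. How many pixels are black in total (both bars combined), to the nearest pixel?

2.39:1 is wider than 2:1, so it spans the full width.
The image is 8534 / 2.390 ≈ 3570.7113 px tall.
Black = 4267 − 3570.7113 = 696.2887 px.
That's 696.2887 × 8534 ≈ 5942128 black pixels.

5942128 pixels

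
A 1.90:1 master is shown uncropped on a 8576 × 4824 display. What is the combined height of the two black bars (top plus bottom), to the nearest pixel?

1.90:1 is wider than 16×9, so it spans the full width.
That makes the image 4513.68 px tall (8576 / 1.900).
Leftover height: 4824 − 4513.68 = 310.32 px.

310 px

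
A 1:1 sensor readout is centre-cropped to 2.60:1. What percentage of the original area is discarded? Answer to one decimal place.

Going from 1:1 to 2.60:1 means cutting height while keeping width.
(1.000)/(2.600) ≈ 0.385 of the area survives, leaving 61.54% discarded.

61.5%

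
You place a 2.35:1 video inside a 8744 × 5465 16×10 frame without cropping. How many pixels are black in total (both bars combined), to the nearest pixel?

15250838 pixels

2.35:1 (2.350) > 16×10 (1.600), so the video fills the width.
That makes the image 3720.8511 px tall (8744 / 2.350).
5465 − 3720.8511 = 1744.1489 px of bars.
Across the 8744-px span: 1744.1489 × 8744 ≈ 15250838 px.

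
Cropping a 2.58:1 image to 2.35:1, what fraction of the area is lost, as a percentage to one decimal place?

The height stays; only width is cut (since 2.35:1 is narrower than 2.58:1).
(2.350)/(2.580) ≈ 0.911 of the area survives, leaving 8.91% discarded.

8.9%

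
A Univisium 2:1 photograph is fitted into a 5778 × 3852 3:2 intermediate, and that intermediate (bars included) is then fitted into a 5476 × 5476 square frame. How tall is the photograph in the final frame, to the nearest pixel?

2738 px

Univisium 2:1 in 5778×3852: fills the width, so the photograph is 5778.00 × 2889.00.
3:2 in 5476×5476: fills the width, so the intermediate becomes 5476.00 × 3650.67 — a scale of ×0.9477.
The photograph scales with it: height 2889.00 × 0.9477 ≈ 2738.00.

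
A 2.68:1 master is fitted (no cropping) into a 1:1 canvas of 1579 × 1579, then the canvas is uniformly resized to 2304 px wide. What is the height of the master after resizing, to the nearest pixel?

In the 1579×1579 frame the master fills the width: height = 1579 / 2.680 ≈ 589.18 px.
Scaling 1579 → 2304 is ×1.4592, so the height becomes 589.18 × 1.4592 ≈ 859.70 px.

860 px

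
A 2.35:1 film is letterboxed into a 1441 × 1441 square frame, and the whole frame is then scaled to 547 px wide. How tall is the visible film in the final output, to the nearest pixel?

233 px

Fitted into 1441×1441, the film spans the width; its height is 1441 / 2.350 ≈ 613.19 px.
Resizing to 547 px wide multiplies everything by 0.3796: 613.19 → 232.77 px.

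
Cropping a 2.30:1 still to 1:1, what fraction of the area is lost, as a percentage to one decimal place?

The height stays; only width is cut (since 1:1 is narrower than 2.30:1).
Area ratio = (1.000)/(2.300) = 43.48%; the remaining 56.52% is cropped out.

56.5%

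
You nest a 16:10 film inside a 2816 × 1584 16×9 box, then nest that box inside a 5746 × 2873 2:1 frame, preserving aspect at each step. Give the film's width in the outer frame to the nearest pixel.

4597 px

16:10 in 2816×1584: fills the height, so the film is 2534.40 × 1584.00.
16×9 in 5746×2873: fills the height, so the intermediate becomes 5107.56 × 2873.00 — a scale of ×1.8138.
So the film's width is 2534.40 × 1.8138 ≈ 4596.80.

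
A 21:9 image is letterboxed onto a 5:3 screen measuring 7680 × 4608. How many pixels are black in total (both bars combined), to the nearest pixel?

10111269 pixels

Since 2.333 > 1.667, the image is width-limited.
That makes the image 3291.4286 px tall (7680 × 9/21).
Black = 4608 − 3291.4286 = 1316.5714 px.
Bar area = 1316.5714 × 7680 ≈ 10111269 px.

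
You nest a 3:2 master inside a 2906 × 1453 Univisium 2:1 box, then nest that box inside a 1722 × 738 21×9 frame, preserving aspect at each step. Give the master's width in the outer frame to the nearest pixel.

1107 px

3:2 in 2906×1453: fills the height, so the master is 2179.50 × 1453.00.
Univisium 2:1 in 1722×738: fills the height, so the intermediate becomes 1476.00 × 738.00 — a scale of ×0.5079.
The master scales with it: width 2179.50 × 0.5079 ≈ 1107.00.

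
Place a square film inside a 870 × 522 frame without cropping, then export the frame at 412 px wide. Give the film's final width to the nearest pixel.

247 px

Fitted into 870×522, the film spans the height; its width is 522 × 1/1 ≈ 522.00 px.
Scaling 870 → 412 is ×0.4736, so the width becomes 522.00 × 0.4736 ≈ 247.20 px.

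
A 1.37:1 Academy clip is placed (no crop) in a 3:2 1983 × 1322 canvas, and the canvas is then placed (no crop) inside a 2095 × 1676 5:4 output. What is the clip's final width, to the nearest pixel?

Inside the 1983×1322 canvas the clip is height-limited at 1811.14 × 1322.00.
The 3:2 canvas is width-limited in 2095×1676, giving 2095.00 × 1396.67; scale factor 1.0565.
So the clip's width is 1811.14 × 1.0565 ≈ 1913.43.

1913 px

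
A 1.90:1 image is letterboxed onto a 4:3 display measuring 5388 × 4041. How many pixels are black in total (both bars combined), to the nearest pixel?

6493674 pixels

Since 1.900 > 1.333, the image is width-limited.
That makes the image 2835.7895 px tall (5388 / 1.900).
4041 − 2835.7895 = 1205.2105 px of bars.
Across the 5388-px span: 1205.2105 × 5388 ≈ 6493674 px.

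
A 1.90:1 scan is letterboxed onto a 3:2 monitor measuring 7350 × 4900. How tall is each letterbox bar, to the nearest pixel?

516 px

1.90:1 is wider than 3:2, so it spans the full width.
The scan is 7350 / 1.900 ≈ 3868.42 px tall.
Leftover height: 4900 − 3868.42 = 1031.58 px → 515.79 each side.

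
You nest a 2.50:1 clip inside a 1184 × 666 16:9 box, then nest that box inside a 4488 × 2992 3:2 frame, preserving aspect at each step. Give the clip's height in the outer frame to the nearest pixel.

1795 px

Inside the 1184×666 canvas the clip is width-limited at 1184.00 × 473.60.
The 16:9 canvas is width-limited in 4488×2992, giving 4488.00 × 2524.50; scale factor 3.7905.
The clip scales with it: height 473.60 × 3.7905 ≈ 1795.20.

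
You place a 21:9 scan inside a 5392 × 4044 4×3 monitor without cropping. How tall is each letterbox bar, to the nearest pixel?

867 px

Since 2.333 > 1.333, the scan is width-limited.
Content height = 5392 × 9/21 ≈ 2310.86 px.
Black = 4044 − 2310.86 = 1733.14 px, or 866.57 per bar.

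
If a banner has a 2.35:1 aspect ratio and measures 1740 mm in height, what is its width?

4089 mm

1740 × 2.350 = 4089.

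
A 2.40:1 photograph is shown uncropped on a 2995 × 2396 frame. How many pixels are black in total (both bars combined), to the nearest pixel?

3438510 pixels

2.40:1 is wider than 5:4, so it spans the full width.
The photograph is 2995 / 2.400 ≈ 1247.9167 px tall.
Black = 2396 − 1247.9167 = 1148.0833 px.
Bar area = 1148.0833 × 2995 ≈ 3438510 px.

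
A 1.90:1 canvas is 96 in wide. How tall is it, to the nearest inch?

51 in

Height = 96 / 1.900 = 50.53.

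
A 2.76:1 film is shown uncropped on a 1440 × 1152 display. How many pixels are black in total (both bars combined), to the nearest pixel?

907576 pixels

2.76:1 (2.760) > 5:4 (1.250), so the film fills the width.
Content height = 1440 / 2.760 ≈ 521.7391 px.
Leftover height: 1152 − 521.7391 = 630.2609 px.
Bar area = 630.2609 × 1440 ≈ 907576 px.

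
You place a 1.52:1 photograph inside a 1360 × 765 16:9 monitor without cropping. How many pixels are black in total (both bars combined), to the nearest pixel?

150858 pixels

Since 1.520 < 1.778, the photograph is height-limited.
Content width = 765 × 1.520 ≈ 1162.8000 px.
1360 − 1162.8000 = 197.2000 px of bars.
Across the 765-px span: 197.2000 × 765 ≈ 150858 px.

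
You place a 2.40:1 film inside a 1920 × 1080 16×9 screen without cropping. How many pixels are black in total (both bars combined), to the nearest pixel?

537600 pixels

Since 2.400 > 1.778, the film is width-limited.
Content height = 1920 / 2.400 ≈ 800.0000 px.
Leftover height: 1080 − 800.0000 = 280.0000 px.
Bar area = 280.0000 × 1920 ≈ 537600 px.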